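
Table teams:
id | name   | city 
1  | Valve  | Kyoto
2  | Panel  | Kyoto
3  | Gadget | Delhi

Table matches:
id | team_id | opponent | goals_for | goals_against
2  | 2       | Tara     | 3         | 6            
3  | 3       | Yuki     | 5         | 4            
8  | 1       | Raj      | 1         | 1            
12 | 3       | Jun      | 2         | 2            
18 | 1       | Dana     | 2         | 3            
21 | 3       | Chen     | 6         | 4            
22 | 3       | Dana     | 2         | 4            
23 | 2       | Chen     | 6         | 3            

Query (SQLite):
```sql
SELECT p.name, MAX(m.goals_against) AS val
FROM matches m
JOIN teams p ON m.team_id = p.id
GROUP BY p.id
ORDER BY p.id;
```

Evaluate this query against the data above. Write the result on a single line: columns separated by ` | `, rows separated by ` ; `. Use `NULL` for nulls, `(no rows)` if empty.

Valve | 3 ; Panel | 6 ; Gadget | 4

Join each matches row to its teams via team_id.
Group joined rows by teams.id; compute MAX(m.goals_against) per group.
  1: ids {8, 18} → MAX(m.goals_against)=3
  2: ids {2, 23} → MAX(m.goals_against)=6
  3: ids {3, 12, 21, 22} → MAX(m.goals_against)=4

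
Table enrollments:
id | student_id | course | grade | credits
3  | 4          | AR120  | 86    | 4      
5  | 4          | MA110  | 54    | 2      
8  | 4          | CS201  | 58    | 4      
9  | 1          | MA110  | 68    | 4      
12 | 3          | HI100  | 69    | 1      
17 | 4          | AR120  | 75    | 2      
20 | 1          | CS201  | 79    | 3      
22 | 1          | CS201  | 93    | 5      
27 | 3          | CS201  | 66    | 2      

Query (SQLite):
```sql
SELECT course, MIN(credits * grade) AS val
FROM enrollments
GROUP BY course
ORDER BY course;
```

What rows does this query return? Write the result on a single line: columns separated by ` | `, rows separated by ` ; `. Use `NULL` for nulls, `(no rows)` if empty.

AR120 | 150 ; CS201 | 132 ; HI100 | 69 ; MA110 | 108

For each row compute credits * grade.
Group by course; take MIN of the expression per group.
  AR120: ids {3, 17} → MIN(credits * grade)=150
  CS201: ids {8, 20, 22, 27} → MIN(credits * grade)=132
  HI100: ids {12} → MIN(credits * grade)=69
  MA110: ids {5, 9} → MIN(credits * grade)=108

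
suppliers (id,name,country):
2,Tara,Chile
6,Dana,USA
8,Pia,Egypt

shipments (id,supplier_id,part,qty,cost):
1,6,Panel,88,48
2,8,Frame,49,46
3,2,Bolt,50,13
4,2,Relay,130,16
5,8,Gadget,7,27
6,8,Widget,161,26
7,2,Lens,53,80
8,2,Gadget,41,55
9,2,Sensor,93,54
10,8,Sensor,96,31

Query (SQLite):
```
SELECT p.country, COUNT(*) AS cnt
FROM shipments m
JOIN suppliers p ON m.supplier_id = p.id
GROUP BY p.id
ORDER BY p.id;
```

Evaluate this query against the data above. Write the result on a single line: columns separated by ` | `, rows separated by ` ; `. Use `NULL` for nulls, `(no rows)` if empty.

Join each shipments row to its suppliers via supplier_id.
Group joined rows by suppliers.id; compute COUNT(*) per group.
  2: ids {3, 4, 7, 8, 9} → COUNT(*)=5
  6: ids {1} → COUNT(*)=1
  8: ids {2, 5, 6, 10} → COUNT(*)=4

Chile | 5 ; USA | 1 ; Egypt | 4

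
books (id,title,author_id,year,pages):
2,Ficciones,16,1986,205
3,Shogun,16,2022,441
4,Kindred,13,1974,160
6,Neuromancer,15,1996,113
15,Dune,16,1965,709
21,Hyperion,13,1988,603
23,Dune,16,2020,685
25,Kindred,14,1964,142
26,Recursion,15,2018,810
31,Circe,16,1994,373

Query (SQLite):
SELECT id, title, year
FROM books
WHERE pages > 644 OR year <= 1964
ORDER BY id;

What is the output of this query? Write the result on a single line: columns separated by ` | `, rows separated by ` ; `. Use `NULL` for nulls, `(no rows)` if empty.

pages > 644: ids {15, 23, 26}
year <= 1964: ids {25}
Combine with OR.

15 | Dune | 1965 ; 23 | Dune | 2020 ; 25 | Kindred | 1964 ; 26 | Recursion | 2018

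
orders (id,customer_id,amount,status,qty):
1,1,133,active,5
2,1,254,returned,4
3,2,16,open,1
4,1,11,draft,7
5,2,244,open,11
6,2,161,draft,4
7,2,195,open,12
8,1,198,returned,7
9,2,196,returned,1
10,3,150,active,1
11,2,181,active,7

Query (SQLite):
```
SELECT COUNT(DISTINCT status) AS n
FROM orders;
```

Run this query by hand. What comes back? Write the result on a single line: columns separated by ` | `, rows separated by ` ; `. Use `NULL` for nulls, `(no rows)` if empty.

Count distinct non-NULL status values.

4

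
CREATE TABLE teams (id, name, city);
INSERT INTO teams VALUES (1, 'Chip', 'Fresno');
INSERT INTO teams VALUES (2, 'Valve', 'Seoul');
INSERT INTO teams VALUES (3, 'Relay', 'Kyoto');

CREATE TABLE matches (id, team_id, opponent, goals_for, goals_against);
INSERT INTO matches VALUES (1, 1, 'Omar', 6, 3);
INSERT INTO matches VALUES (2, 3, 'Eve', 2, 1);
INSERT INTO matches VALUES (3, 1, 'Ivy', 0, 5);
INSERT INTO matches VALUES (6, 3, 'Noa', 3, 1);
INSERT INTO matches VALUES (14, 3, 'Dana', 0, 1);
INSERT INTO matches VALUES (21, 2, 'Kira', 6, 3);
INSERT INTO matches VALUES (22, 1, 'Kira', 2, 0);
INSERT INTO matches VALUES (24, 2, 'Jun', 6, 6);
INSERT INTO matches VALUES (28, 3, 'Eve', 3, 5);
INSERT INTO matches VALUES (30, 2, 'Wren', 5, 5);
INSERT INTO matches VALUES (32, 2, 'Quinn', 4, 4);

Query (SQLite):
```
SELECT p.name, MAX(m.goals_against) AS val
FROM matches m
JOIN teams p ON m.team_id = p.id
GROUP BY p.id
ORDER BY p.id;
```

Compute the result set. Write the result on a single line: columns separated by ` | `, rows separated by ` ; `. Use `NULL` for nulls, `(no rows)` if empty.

Chip | 5 ; Valve | 6 ; Relay | 5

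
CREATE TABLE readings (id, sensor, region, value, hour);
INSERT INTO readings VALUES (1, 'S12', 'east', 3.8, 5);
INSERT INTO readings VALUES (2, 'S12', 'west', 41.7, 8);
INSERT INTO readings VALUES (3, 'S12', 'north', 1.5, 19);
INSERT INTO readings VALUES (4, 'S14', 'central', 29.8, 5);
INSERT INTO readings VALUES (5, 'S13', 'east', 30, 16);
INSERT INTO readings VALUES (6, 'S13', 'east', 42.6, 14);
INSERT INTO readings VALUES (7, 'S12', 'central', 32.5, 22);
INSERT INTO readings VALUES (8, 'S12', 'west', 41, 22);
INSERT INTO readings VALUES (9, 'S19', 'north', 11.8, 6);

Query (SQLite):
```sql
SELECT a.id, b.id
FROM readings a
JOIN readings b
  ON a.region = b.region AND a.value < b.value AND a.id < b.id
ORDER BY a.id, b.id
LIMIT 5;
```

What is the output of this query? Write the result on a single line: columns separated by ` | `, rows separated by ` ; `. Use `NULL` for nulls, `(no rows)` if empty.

1 | 5 ; 1 | 6 ; 3 | 9 ; 4 | 7 ; 5 | 6

Pairs (a,b) with same region, a.value < b.value, a.id < b.id.
region groups: central:{4,7} east:{1,5,6} north:{3,9} west:{2,8}
Ordered by (a.id, b.id); first 5.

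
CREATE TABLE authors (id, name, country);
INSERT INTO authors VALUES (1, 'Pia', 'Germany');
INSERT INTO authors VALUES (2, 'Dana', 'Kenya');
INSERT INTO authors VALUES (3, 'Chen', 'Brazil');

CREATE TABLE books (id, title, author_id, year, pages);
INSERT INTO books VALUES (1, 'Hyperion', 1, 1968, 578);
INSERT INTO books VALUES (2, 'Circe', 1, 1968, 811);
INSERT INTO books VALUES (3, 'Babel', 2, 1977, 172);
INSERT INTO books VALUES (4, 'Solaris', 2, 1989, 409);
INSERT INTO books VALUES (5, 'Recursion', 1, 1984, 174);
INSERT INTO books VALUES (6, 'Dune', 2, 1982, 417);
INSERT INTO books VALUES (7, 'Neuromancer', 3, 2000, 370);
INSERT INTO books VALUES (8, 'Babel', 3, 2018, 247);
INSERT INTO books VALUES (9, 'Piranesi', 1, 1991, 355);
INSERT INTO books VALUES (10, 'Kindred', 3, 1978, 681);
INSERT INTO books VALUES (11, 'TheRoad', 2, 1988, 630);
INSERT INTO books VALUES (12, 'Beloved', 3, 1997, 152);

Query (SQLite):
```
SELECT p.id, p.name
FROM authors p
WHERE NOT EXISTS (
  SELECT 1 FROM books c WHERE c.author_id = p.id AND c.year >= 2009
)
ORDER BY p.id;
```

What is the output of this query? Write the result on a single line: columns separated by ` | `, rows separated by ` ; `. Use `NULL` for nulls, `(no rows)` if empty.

For each authors row, check whether any books with matching author_id has year >= 2009.
Keep rows where that is false.

1 | Pia ; 2 | Dana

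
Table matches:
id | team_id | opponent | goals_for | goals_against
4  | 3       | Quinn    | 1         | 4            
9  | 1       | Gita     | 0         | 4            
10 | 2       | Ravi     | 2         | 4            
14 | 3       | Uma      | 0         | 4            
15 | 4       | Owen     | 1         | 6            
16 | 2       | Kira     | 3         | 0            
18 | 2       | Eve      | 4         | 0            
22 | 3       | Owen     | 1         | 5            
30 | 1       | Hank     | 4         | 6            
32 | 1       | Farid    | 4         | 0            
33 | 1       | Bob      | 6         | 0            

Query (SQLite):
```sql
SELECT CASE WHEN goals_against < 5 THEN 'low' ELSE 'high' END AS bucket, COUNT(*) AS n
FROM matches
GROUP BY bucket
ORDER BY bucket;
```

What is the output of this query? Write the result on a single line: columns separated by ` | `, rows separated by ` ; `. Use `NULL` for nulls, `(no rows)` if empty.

Bucket rows by goals_against < 5 → 'low' else 'high'; count each bucket.

high | 3 ; low | 8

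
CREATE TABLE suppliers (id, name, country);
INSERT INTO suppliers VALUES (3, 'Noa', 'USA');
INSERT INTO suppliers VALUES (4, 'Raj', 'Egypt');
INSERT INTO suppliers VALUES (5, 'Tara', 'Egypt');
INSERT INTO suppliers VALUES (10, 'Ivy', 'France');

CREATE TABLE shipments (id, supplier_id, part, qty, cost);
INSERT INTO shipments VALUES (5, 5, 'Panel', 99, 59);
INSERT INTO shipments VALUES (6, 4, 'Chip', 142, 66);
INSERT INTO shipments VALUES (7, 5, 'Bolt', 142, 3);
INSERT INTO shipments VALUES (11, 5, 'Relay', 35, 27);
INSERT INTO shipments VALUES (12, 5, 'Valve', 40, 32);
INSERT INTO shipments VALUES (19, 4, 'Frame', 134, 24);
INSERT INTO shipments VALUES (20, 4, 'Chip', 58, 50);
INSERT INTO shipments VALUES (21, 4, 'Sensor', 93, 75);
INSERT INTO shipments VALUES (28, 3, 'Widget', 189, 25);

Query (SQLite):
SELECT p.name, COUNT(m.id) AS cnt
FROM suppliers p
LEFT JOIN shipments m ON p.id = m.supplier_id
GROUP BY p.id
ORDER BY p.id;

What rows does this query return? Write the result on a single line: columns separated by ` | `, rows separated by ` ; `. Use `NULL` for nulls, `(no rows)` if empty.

Noa | 1 ; Raj | 4 ; Tara | 4 ; Ivy | 0

LEFT JOIN keeps every suppliers row; unmatched ones get NULL for shipments columns.
Group by suppliers.id and compute COUNT(m.id). COUNT(col) of an all-NULL group is 0.
  3: ids {28} → COUNT(m.id)=1
  4: ids {6, 19, 20, 21} → COUNT(m.id)=4
  5: ids {5, 7, 11, 12} → COUNT(m.id)=4
  10: ids {—} → COUNT(m.id)=0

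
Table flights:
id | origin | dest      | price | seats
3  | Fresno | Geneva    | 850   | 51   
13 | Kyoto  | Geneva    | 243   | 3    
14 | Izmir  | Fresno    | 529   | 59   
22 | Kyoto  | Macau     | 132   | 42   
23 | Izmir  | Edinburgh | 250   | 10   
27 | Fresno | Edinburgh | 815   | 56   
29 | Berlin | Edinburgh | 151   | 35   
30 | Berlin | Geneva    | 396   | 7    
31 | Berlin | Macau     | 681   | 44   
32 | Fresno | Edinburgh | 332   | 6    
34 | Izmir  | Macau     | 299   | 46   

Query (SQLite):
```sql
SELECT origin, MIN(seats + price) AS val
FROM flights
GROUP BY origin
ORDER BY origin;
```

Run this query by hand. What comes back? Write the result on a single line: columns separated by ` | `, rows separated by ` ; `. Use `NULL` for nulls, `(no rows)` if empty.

Berlin | 186 ; Fresno | 338 ; Izmir | 260 ; Kyoto | 174

For each row compute seats + price.
Group by origin; take MIN of the expression per group.
  Berlin: ids {29, 30, 31} → MIN(seats + price)=186
  Fresno: ids {3, 27, 32} → MIN(seats + price)=338
  Izmir: ids {14, 23, 34} → MIN(seats + price)=260
  Kyoto: ids {13, 22} → MIN(seats + price)=174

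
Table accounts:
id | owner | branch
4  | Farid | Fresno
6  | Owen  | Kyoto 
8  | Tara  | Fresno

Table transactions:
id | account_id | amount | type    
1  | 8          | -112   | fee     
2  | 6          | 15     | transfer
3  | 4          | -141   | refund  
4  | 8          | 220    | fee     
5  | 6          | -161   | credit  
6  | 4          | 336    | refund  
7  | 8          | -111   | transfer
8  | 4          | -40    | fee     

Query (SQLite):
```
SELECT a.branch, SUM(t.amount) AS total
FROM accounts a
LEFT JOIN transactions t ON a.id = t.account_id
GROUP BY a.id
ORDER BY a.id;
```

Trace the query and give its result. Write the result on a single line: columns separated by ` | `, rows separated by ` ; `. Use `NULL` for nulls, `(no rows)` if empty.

LEFT JOIN keeps every accounts row; unmatched ones get NULL for transactions columns.
Group by accounts.id and compute SUM(t.amount). SUM over an all-NULL group is NULL.
  4: ids {3, 6, 8} → SUM(t.amount)=155
  6: ids {2, 5} → SUM(t.amount)=-146
  8: ids {1, 4, 7} → SUM(t.amount)=-3

Fresno | 155 ; Kyoto | -146 ; Fresno | -3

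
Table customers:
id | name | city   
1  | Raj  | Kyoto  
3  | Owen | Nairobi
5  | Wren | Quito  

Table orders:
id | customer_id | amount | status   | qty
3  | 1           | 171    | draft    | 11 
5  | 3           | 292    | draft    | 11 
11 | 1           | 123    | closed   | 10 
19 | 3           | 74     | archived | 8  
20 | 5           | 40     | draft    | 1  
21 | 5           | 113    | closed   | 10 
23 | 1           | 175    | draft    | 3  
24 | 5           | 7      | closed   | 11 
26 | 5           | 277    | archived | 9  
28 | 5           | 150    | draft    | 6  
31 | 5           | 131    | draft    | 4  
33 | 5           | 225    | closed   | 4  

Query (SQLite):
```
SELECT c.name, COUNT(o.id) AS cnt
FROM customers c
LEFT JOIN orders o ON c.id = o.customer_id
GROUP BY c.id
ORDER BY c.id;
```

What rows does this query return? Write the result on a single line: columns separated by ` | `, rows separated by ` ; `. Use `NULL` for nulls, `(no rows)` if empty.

LEFT JOIN keeps every customers row; unmatched ones get NULL for orders columns.
Group by customers.id and compute COUNT(o.id). COUNT(col) of an all-NULL group is 0.
  1: ids {3, 11, 23} → COUNT(o.id)=3
  3: ids {5, 19} → COUNT(o.id)=2
  5: ids {20, 21, 24, 26, 28, 31, 33} → COUNT(o.id)=7

Raj | 3 ; Owen | 2 ; Wren | 7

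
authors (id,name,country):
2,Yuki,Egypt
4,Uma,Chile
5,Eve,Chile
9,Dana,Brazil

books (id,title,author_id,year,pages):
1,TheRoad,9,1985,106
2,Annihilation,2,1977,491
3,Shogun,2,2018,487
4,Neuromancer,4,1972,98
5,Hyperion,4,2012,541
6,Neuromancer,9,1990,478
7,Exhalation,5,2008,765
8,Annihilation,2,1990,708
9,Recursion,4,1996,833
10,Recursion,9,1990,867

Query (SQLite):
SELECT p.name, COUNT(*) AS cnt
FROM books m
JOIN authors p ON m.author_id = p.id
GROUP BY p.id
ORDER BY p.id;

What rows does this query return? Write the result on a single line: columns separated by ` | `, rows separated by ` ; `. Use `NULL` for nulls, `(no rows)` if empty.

Yuki | 3 ; Uma | 3 ; Eve | 1 ; Dana | 3

Join each books row to its authors via author_id.
Group joined rows by authors.id; compute COUNT(*) per group.
  2: ids {2, 3, 8} → COUNT(*)=3
  4: ids {4, 5, 9} → COUNT(*)=3
  5: ids {7} → COUNT(*)=1
  9: ids {1, 6, 10} → COUNT(*)=3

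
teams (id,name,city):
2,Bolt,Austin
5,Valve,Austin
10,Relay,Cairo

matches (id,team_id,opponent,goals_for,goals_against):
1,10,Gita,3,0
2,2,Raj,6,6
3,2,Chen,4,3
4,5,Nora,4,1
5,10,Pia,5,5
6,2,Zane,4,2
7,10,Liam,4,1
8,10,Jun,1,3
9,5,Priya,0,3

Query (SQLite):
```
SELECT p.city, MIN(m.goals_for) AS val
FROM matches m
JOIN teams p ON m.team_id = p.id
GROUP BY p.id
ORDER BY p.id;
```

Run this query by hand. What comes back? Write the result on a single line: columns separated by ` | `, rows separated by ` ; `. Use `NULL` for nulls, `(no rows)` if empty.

Austin | 4 ; Austin | 0 ; Cairo | 1

Join each matches row to its teams via team_id.
Group joined rows by teams.id; compute MIN(m.goals_for) per group.
  2: ids {2, 3, 6} → MIN(m.goals_for)=4
  5: ids {4, 9} → MIN(m.goals_for)=0
  10: ids {1, 5, 7, 8} → MIN(m.goals_for)=1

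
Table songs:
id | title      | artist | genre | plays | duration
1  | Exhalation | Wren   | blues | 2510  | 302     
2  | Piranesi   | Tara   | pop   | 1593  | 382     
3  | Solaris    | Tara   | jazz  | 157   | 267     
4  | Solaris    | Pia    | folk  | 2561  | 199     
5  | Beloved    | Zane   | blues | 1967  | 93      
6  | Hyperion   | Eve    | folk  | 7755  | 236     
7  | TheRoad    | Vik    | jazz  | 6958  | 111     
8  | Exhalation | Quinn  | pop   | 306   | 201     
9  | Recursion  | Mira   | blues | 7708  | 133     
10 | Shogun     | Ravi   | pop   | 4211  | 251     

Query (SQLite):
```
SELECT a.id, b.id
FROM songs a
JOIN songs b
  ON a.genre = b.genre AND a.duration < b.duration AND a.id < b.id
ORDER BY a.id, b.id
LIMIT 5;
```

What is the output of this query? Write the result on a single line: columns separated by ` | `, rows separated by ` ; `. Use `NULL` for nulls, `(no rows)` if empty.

Pairs (a,b) with same genre, a.duration < b.duration, a.id < b.id.
genre groups: blues:{1,5,9} folk:{4,6} jazz:{3,7} pop:{2,8,10}
Ordered by (a.id, b.id); first 5.

4 | 6 ; 5 | 9 ; 8 | 10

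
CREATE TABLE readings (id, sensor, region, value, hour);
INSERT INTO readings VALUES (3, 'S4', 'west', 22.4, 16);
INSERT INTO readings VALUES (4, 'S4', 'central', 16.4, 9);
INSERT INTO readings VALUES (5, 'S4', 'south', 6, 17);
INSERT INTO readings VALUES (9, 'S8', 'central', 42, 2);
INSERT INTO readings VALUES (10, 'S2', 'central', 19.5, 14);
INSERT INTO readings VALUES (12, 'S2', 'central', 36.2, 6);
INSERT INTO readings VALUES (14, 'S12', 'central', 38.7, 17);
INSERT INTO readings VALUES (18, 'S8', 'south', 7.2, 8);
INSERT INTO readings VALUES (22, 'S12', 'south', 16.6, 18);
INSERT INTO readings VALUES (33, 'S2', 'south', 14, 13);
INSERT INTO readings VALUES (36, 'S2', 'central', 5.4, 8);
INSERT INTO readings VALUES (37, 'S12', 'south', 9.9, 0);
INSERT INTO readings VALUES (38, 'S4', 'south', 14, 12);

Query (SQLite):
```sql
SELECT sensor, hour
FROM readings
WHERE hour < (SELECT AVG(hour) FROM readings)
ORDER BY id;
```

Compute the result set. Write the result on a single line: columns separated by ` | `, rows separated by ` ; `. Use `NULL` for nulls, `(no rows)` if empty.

Scalar subquery: AVG(hour) over all readings rows = 10.769231 (≈; comparison uses full precision).
Keep rows where hour < that value.

S4 | 9 ; S8 | 2 ; S2 | 6 ; S8 | 8 ; S2 | 8 ; S12 | 0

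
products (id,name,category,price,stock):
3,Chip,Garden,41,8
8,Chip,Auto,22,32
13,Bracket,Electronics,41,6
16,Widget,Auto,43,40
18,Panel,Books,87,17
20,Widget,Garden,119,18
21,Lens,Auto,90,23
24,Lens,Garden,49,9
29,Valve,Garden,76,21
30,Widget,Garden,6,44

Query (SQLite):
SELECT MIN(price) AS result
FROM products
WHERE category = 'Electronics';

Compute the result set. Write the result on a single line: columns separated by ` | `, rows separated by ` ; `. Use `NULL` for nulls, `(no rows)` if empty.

41

Rows where category='Electronics' → price values: [41].
MIN of non-NULL values = 41.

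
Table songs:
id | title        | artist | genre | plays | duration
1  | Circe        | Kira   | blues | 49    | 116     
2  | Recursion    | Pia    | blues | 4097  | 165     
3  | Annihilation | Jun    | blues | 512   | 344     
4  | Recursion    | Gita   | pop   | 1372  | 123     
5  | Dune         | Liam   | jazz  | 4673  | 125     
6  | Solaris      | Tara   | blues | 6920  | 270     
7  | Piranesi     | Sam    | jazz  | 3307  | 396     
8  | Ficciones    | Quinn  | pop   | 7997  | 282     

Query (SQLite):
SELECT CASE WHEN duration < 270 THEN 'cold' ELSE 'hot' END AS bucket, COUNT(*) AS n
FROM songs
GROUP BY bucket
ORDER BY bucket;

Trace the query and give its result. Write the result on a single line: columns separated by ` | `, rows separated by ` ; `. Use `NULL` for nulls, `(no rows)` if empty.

cold | 4 ; hot | 4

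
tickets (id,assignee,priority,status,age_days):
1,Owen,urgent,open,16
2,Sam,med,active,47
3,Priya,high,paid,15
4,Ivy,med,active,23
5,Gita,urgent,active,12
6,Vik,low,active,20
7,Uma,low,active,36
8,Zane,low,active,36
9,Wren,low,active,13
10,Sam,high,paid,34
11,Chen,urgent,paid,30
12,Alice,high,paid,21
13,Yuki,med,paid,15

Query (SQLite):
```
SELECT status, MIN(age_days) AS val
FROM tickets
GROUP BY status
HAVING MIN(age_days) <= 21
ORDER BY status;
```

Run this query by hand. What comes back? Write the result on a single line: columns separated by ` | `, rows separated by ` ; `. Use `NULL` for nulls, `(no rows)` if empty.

Partition tickets by status; compute MIN(age_days) within each group.
HAVING: keep groups where MIN(age_days) <= 21.
  active: ids {2, 4, 5, 6, 7, 8, 9} → MIN(age_days)=12
  open: ids {1} → MIN(age_days)=16
  paid: ids {3, 10, 11, 12, 13} → MIN(age_days)=15

active | 12 ; open | 16 ; paid | 15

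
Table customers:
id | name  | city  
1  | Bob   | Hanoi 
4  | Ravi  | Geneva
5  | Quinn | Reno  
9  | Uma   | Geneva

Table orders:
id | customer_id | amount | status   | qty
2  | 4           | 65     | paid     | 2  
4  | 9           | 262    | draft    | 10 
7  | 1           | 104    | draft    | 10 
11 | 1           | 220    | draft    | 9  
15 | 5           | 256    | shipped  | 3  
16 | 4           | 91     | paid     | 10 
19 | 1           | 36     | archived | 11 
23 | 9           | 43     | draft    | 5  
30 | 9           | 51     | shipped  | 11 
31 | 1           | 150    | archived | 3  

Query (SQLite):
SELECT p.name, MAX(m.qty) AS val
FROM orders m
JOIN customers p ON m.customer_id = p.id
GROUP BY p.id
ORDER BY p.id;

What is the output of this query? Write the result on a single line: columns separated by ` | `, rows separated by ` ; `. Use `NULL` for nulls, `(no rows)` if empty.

Join each orders row to its customers via customer_id.
Group joined rows by customers.id; compute MAX(m.qty) per group.
  1: ids {7, 11, 19, 31} → MAX(m.qty)=11
  4: ids {2, 16} → MAX(m.qty)=10
  5: ids {15} → MAX(m.qty)=3
  9: ids {4, 23, 30} → MAX(m.qty)=11

Bob | 11 ; Ravi | 10 ; Quinn | 3 ; Uma | 11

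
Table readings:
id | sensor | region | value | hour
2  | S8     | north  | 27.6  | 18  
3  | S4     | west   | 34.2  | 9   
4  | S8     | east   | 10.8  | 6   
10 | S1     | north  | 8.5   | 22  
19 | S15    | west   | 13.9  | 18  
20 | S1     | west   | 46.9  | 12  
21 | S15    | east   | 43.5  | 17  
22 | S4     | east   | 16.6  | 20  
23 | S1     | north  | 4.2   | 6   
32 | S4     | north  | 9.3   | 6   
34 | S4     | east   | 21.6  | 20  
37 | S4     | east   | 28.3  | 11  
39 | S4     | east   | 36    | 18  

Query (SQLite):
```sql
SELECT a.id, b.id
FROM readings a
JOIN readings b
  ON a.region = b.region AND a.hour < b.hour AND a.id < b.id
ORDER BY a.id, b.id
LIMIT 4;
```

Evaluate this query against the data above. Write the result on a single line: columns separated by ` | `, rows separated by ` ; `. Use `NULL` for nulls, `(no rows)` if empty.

Pairs (a,b) with same region, a.hour < b.hour, a.id < b.id.
region groups: east:{4,21,22,34,37,39} north:{2,10,23,32} west:{3,19,20}
Ordered by (a.id, b.id); first 4.

2 | 10 ; 3 | 19 ; 3 | 20 ; 4 | 21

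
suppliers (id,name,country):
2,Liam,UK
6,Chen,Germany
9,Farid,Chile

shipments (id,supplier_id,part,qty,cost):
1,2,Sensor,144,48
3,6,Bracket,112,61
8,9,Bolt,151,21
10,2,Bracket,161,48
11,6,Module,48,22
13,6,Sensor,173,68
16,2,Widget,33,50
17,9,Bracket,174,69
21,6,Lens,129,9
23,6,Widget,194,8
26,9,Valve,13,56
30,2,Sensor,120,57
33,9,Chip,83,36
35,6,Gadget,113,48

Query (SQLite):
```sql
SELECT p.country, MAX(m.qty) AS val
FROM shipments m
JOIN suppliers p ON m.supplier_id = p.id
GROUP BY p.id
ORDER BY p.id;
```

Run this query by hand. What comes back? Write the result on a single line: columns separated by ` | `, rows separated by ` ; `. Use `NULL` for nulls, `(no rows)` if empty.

UK | 161 ; Germany | 194 ; Chile | 174

Join each shipments row to its suppliers via supplier_id.
Group joined rows by suppliers.id; compute MAX(m.qty) per group.
  2: ids {1, 10, 16, 30} → MAX(m.qty)=161
  6: ids {3, 11, 13, 21, 23, 35} → MAX(m.qty)=194
  9: ids {8, 17, 26, 33} → MAX(m.qty)=174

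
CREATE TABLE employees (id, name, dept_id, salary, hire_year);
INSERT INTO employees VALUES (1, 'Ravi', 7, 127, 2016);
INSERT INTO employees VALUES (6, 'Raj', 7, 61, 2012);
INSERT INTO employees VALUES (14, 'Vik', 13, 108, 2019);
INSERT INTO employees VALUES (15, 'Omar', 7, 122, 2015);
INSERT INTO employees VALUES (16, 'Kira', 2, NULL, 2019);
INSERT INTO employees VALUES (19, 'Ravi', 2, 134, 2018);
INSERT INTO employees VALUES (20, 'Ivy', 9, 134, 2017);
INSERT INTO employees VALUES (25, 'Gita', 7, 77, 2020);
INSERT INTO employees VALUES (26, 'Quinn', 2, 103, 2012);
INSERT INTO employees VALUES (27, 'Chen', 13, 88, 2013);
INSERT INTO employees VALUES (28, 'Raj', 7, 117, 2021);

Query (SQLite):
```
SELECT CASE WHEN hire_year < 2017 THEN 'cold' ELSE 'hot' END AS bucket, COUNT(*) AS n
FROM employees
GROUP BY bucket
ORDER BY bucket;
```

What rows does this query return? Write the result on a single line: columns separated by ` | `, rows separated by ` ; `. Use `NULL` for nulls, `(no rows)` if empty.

Bucket rows by hire_year < 2017 → 'cold' else 'hot'; count each bucket.

cold | 5 ; hot | 6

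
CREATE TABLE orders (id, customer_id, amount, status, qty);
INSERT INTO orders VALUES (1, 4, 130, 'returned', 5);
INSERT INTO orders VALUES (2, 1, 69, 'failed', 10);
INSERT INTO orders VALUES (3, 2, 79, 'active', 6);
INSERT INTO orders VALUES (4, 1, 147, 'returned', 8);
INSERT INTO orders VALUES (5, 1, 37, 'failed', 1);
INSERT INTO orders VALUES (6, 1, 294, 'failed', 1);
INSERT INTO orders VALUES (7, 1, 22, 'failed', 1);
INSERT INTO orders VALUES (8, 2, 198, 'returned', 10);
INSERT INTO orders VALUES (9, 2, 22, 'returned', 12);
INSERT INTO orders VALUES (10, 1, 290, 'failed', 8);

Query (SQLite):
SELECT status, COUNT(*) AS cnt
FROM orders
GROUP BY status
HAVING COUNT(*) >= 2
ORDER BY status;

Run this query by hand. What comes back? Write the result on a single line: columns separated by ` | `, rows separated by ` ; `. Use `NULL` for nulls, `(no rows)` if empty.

Partition orders by status; compute COUNT(*) within each group.
HAVING: keep groups with count ≥ 2.
  active: ids {3} → COUNT(*)=1
  failed: ids {2, 5, 6, 7, 10} → COUNT(*)=5
  returned: ids {1, 4, 8, 9} → COUNT(*)=4

failed | 5 ; returned | 4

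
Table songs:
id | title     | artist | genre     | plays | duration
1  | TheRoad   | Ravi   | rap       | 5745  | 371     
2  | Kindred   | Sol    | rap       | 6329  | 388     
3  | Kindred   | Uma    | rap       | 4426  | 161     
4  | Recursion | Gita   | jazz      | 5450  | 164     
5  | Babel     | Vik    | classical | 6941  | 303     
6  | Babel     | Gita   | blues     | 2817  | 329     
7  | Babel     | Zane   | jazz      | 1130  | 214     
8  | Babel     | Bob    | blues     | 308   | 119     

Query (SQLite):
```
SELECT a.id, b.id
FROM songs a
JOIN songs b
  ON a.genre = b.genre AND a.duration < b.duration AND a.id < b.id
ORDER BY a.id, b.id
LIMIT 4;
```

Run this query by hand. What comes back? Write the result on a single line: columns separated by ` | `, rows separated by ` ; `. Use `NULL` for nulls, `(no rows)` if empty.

Pairs (a,b) with same genre, a.duration < b.duration, a.id < b.id.
genre groups: blues:{6,8} classical:{5} jazz:{4,7} rap:{1,2,3}
Ordered by (a.id, b.id); first 4.

1 | 2 ; 4 | 7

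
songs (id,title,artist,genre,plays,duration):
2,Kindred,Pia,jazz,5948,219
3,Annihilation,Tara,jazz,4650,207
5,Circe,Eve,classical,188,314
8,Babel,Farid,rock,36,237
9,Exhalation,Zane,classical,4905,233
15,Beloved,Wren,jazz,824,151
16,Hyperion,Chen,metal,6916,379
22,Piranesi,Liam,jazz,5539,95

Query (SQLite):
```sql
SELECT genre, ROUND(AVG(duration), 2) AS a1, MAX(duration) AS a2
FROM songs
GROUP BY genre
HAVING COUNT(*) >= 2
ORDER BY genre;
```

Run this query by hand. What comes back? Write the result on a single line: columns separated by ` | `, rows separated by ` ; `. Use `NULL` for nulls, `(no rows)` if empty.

classical | 273.5 | 314 ; jazz | 168 | 219

Group songs by genre.
Per group compute: ROUND(AVG(duration), 2), MAX(duration).
HAVING: drop groups with fewer than 2 rows.
  classical: ids {5, 9} → ROUND(AVG(duration), 2)=273.5, MAX(duration)=314
  jazz: ids {2, 3, 15, 22} → ROUND(AVG(duration), 2)=168, MAX(duration)=219
  metal: ids {16} → ROUND(AVG(duration), 2)=379, MAX(duration)=379
  rock: ids {8} → ROUND(AVG(duration), 2)=237, MAX(duration)=237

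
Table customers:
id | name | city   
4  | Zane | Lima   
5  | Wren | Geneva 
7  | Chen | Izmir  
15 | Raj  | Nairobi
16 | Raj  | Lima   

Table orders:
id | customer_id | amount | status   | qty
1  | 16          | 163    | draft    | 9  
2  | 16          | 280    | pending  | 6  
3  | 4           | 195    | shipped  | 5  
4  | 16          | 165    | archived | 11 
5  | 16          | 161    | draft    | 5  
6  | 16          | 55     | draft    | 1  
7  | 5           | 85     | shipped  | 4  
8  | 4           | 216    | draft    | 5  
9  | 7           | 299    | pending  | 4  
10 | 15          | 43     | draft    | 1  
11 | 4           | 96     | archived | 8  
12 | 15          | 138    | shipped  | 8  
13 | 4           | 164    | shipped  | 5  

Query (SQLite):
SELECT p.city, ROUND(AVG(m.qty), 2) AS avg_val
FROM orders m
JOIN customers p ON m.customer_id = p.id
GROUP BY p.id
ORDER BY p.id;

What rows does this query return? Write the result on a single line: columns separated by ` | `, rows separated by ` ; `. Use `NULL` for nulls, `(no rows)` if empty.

Join each orders row to its customers via customer_id.
Group joined rows by customers.id; compute ROUND(AVG(m.qty), 2) per group.
  4: ids {3, 8, 11, 13} → ROUND(AVG(m.qty), 2)=5.75
  5: ids {7} → ROUND(AVG(m.qty), 2)=4
  7: ids {9} → ROUND(AVG(m.qty), 2)=4
  15: ids {10, 12} → ROUND(AVG(m.qty), 2)=4.5
  16: ids {1, 2, 4, 5, 6} → ROUND(AVG(m.qty), 2)=6.4

Lima | 5.75 ; Geneva | 4 ; Izmir | 4 ; Nairobi | 4.5 ; Lima | 6.4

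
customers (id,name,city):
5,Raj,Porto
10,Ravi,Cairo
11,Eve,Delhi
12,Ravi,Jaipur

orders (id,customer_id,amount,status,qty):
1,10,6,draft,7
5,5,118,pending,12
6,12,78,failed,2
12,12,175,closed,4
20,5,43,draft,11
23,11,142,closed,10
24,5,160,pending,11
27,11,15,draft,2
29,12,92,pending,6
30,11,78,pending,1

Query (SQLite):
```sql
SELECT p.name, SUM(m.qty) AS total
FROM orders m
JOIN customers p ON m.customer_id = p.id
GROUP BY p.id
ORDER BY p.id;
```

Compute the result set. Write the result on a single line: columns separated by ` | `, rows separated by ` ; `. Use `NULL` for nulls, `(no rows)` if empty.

Raj | 34 ; Ravi | 7 ; Eve | 13 ; Ravi | 12

Join each orders row to its customers via customer_id.
Group joined rows by customers.id; compute SUM(m.qty) per group.
  5: ids {5, 20, 24} → SUM(m.qty)=34
  10: ids {1} → SUM(m.qty)=7
  11: ids {23, 27, 30} → SUM(m.qty)=13
  12: ids {6, 12, 29} → SUM(m.qty)=12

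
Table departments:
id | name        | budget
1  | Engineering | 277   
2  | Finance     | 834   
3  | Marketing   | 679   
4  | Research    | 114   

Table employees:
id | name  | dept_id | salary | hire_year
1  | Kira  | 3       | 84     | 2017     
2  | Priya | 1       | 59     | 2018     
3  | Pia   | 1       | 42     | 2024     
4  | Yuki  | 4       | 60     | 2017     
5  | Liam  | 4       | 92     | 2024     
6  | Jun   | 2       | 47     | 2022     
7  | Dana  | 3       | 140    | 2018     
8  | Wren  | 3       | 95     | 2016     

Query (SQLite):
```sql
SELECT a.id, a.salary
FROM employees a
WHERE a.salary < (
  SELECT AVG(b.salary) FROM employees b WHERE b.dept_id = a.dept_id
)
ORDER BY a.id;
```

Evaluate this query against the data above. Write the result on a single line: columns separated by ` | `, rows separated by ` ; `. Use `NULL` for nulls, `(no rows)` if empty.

For each employees row a, compute AVG(salary) over rows sharing a.dept_id.
Keep row a if a.salary < that per-group AVG.
  dept_id=1: AVG(salary) = 50.5
  dept_id=2: AVG(salary) = 47.0
  dept_id=3: AVG(salary) = 106.333333
  dept_id=4: AVG(salary) = 76.0

1 | 84 ; 3 | 42 ; 4 | 60 ; 8 | 95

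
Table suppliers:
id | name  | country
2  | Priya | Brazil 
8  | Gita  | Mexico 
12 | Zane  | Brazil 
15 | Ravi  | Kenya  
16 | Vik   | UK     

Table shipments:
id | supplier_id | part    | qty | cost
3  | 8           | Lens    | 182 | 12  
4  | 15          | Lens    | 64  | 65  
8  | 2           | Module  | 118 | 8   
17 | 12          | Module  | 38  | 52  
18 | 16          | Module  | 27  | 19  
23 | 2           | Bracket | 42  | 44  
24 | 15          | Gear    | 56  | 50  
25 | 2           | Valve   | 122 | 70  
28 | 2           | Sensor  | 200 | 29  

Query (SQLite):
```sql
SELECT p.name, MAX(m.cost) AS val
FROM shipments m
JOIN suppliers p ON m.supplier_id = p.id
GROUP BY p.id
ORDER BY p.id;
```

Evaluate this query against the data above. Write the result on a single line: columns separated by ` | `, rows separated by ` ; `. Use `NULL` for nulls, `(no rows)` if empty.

Join each shipments row to its suppliers via supplier_id.
Group joined rows by suppliers.id; compute MAX(m.cost) per group.
  2: ids {8, 23, 25, 28} → MAX(m.cost)=70
  8: ids {3} → MAX(m.cost)=12
  12: ids {17} → MAX(m.cost)=52
  15: ids {4, 24} → MAX(m.cost)=65
  16: ids {18} → MAX(m.cost)=19

Priya | 70 ; Gita | 12 ; Zane | 52 ; Ravi | 65 ; Vik | 19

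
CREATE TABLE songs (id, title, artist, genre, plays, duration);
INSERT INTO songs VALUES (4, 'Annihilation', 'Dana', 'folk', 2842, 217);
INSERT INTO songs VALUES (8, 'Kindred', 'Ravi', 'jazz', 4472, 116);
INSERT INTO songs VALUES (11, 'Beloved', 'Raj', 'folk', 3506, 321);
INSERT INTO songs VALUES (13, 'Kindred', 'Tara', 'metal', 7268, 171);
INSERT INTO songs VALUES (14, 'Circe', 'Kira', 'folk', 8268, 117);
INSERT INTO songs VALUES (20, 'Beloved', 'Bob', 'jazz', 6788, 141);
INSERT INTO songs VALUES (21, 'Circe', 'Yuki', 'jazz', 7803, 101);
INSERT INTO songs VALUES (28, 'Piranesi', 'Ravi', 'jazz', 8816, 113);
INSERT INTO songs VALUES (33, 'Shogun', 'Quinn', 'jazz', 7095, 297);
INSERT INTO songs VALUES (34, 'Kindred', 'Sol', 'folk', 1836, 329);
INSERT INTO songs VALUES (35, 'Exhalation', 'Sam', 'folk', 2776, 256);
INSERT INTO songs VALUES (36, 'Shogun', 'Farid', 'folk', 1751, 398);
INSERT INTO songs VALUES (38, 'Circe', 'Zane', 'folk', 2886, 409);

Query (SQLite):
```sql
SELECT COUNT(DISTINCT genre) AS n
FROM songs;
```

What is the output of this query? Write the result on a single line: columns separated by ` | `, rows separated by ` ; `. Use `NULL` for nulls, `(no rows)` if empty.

Count distinct non-NULL genre values.

3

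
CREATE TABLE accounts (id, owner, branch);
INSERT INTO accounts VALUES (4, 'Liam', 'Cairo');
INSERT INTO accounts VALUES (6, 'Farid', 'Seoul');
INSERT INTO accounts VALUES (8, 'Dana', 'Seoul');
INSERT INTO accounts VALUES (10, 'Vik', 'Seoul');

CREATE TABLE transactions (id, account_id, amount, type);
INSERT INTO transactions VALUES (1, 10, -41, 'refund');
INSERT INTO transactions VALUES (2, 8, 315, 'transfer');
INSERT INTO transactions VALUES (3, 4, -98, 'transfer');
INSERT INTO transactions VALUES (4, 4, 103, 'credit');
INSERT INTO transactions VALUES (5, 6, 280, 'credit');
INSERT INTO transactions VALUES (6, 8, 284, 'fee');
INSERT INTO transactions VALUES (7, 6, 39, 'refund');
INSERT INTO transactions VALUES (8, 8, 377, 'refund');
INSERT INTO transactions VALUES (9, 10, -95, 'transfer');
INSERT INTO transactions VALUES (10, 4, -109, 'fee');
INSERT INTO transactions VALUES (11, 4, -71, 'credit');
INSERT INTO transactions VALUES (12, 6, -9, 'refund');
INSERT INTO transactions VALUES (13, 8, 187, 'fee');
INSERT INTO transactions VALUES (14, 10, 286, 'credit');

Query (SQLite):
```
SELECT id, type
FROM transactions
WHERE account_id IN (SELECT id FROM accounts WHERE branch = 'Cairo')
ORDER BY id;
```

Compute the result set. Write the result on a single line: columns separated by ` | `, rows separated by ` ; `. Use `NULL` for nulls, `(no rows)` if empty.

3 | transfer ; 4 | credit ; 10 | fee ; 11 | credit

Inner query: accounts.id where branch = 'Cairo'.
Outer: keep transactions rows whose account_id is in that set.
Inner query → {4}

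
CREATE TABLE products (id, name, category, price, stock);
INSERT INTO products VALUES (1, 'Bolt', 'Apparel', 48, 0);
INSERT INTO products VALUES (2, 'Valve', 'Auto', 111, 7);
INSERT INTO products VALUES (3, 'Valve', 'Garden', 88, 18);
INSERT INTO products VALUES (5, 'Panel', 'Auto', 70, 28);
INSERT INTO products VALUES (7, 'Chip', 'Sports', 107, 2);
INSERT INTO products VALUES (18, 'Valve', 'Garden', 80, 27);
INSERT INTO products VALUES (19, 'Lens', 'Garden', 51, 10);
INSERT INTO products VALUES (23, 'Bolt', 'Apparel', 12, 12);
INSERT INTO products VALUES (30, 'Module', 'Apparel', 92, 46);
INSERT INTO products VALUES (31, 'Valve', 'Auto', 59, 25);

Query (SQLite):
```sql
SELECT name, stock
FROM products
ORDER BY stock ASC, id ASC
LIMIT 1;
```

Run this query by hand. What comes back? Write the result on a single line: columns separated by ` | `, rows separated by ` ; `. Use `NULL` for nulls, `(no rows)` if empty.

Bolt | 0

Sort by stock asc, tiebreak id asc: (0, id=1), (2, id=7), (7, id=2), (10, id=19) …. Take first 1.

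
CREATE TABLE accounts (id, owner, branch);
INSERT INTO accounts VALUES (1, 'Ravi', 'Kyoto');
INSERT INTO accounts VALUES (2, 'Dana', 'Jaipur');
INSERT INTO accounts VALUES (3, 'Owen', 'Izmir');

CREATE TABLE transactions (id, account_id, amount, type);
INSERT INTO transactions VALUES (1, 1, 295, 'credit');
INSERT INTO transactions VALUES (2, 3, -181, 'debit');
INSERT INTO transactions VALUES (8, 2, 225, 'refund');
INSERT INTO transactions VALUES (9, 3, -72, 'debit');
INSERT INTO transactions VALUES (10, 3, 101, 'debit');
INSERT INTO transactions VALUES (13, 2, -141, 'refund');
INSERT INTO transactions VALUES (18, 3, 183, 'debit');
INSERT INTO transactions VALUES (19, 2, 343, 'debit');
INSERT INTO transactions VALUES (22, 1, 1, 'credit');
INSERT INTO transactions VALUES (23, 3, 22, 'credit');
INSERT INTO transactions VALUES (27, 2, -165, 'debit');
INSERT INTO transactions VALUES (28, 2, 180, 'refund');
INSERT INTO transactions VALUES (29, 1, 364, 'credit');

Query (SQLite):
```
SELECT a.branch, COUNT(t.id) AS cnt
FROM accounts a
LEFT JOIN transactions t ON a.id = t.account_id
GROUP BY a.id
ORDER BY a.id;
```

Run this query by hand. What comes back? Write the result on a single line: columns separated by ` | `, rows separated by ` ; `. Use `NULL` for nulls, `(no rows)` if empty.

Kyoto | 3 ; Jaipur | 5 ; Izmir | 5

LEFT JOIN keeps every accounts row; unmatched ones get NULL for transactions columns.
Group by accounts.id and compute COUNT(t.id). COUNT(col) of an all-NULL group is 0.
  1: ids {1, 22, 29} → COUNT(t.id)=3
  2: ids {8, 13, 19, 27, 28} → COUNT(t.id)=5
  3: ids {2, 9, 10, 18, 23} → COUNT(t.id)=5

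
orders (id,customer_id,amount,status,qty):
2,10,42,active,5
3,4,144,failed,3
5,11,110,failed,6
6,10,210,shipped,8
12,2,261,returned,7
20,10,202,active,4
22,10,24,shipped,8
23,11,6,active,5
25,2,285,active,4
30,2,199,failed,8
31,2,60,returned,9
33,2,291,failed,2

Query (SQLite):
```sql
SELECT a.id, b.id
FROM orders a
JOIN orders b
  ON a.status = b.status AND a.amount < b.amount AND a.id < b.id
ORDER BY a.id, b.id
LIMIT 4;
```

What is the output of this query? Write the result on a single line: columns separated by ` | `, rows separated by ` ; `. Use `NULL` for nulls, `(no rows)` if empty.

Pairs (a,b) with same status, a.amount < b.amount, a.id < b.id.
status groups: active:{2,20,23,25} failed:{3,5,30,33} returned:{12,31} shipped:{6,22}
Ordered by (a.id, b.id); first 4.

2 | 20 ; 2 | 25 ; 3 | 30 ; 3 | 33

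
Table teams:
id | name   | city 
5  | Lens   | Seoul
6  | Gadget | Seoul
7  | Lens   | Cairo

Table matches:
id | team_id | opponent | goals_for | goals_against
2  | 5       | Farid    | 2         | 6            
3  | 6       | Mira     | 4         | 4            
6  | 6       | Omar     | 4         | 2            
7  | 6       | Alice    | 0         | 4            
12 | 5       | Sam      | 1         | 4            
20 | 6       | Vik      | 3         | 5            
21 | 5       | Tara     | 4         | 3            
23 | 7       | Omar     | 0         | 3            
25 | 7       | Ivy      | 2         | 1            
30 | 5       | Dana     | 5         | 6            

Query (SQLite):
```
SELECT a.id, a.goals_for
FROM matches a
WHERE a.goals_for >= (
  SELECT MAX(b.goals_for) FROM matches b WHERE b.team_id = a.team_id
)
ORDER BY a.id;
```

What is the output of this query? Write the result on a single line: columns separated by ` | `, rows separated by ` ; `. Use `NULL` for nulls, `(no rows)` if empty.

3 | 4 ; 6 | 4 ; 25 | 2 ; 30 | 5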